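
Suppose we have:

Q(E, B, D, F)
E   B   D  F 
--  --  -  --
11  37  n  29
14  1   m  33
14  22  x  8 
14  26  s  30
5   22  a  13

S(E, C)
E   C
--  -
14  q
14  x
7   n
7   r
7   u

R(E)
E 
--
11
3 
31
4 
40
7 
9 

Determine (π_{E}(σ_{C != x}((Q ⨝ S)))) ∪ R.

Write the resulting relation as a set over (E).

{11, 14, 3, 31, 4, 40, 7, 9}

Joining Q and S on E yields {(14, 1, m, 33, q), (14, 1, m, 33, x), (14, 22, x, 8, q), (14, 22, x, 8, x), (14, 26, s, 30, q), (14, 26, s, 30, x)}.
Filtering on C != x leaves {(14, 1, m, 33, q), (14, 22, x, 8, q), (14, 26, s, 30, q)}.
Keep only column(s) E (2 duplicate(s) eliminated): {14}
Taking the union: {11, 14, 3, 31, 4, 40, 7, 9}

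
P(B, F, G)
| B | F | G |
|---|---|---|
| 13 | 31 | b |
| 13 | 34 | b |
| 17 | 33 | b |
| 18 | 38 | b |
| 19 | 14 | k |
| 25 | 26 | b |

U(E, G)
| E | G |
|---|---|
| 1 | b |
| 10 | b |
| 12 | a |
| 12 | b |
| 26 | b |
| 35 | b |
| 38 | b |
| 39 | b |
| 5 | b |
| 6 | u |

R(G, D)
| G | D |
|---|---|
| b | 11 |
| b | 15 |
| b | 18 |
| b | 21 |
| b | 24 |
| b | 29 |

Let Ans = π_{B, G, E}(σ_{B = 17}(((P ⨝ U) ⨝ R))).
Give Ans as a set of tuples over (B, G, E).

{(17, b, 1), (17, b, 10), (17, b, 12), (17, b, 26), (17, b, 35), (17, b, 38), (17, b, 39), (17, b, 5)}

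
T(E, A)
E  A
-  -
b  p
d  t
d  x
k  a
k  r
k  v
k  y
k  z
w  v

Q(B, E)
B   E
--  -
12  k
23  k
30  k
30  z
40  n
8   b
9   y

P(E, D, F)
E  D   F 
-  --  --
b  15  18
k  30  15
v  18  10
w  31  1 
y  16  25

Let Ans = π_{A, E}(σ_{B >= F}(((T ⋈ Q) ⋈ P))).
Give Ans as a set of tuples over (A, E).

{(a, k), (r, k), (v, k), (y, k), (z, k)}

Joining T and Q on E yields {(b, p, 8), (k, a, 12), (k, a, 23), (k, a, 30), (k, r, 12), (k, r, 23), (k, r, 30), (k, v, 12), (k, v, 23), (k, v, 30), (k, y, 12), (k, y, 23), (k, y, 30), (k, z, 12), (k, z, 23), (k, z, 30)}.
Joining (T ⋈ Q) and P on E yields {(b, p, 8, 15, 18), (k, a, 12, 30, 15), (k, a, 23, 30, 15), (k, a, 30, 30, 15), (k, r, 12, 30, 15), (k, r, 23, 30, 15), (k, r, 30, 30, 15), (k, v, 12, 30, 15), (k, v, 23, 30, 15), (k, v, 30, 30, 15), (k, y, 12, 30, 15), (k, y, 23, 30, 15), (k, y, 30, 30, 15), (k, z, 12, 30, 15), (k, z, 23, 30, 15), (k, z, 30, 30, 15)}.
Apply σ_{B >= F}; surviving tuples: {(k, a, 23, 30, 15), (k, a, 30, 30, 15), (k, r, 23, 30, 15), (k, r, 30, 30, 15), (k, v, 23, 30, 15), (k, v, 30, 30, 15), (k, y, 23, 30, 15), (k, y, 30, 30, 15), (k, z, 23, 30, 15), (k, z, 30, 30, 15)}
π_{A, E} gives {(a, k), (r, k), (v, k), (y, k), (z, k)} (5 duplicate(s) eliminated).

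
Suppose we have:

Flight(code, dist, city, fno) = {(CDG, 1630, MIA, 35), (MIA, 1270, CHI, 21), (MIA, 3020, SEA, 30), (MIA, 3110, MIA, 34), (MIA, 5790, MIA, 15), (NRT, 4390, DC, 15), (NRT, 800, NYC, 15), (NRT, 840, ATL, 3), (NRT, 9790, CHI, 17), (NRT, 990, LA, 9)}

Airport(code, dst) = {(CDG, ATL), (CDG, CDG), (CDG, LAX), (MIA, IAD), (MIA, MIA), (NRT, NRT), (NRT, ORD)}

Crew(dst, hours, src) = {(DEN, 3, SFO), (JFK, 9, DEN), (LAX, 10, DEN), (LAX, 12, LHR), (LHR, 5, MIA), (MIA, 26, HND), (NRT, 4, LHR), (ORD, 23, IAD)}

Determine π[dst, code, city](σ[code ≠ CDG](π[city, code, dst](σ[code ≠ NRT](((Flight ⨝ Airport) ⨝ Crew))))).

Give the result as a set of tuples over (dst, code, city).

{(MIA, MIA, CHI), (MIA, MIA, MIA), (MIA, MIA, SEA)}

Joining Flight and Airport on code yields {(CDG, 1630, MIA, 35, ATL), (CDG, 1630, MIA, 35, CDG), (CDG, 1630, MIA, 35, LAX), (MIA, 1270, CHI, 21, IAD), (MIA, 1270, CHI, 21, MIA), (MIA, 3020, SEA, 30, IAD), (MIA, 3020, SEA, 30, MIA), (MIA, 3110, MIA, 34, IAD), (MIA, 3110, MIA, 34, MIA), (MIA, 5790, MIA, 15, IAD), (MIA, 5790, MIA, 15, MIA), (NRT, 4390, DC, 15, NRT), (NRT, 4390, DC, 15, ORD), (NRT, 800, NYC, 15, NRT), (NRT, 800, NYC, 15, ORD), (NRT, 840, ATL, 3, NRT), (NRT, 840, ATL, 3, ORD), (NRT, 9790, CHI, 17, NRT), (NRT, 9790, CHI, 17, ORD), (NRT, 990, LA, 9, NRT), (NRT, 990, LA, 9, ORD)}.
Joining (Flight ⨝ Airport) and Crew on dst yields {(CDG, 1630, MIA, 35, LAX, 10, DEN), (CDG, 1630, MIA, 35, LAX, 12, LHR), (MIA, 1270, CHI, 21, MIA, 26, HND), (MIA, 3020, SEA, 30, MIA, 26, HND), (MIA, 3110, MIA, 34, MIA, 26, HND), (MIA, 5790, MIA, 15, MIA, 26, HND), (NRT, 4390, DC, 15, NRT, 4, LHR), (NRT, 4390, DC, 15, ORD, 23, IAD), (NRT, 800, NYC, 15, NRT, 4, LHR), (NRT, 800, NYC, 15, ORD, 23, IAD), (NRT, 840, ATL, 3, NRT, 4, LHR), (NRT, 840, ATL, 3, ORD, 23, IAD), (NRT, 9790, CHI, 17, NRT, 4, LHR), (NRT, 9790, CHI, 17, ORD, 23, IAD), (NRT, 990, LA, 9, NRT, 4, LHR), (NRT, 990, LA, 9, ORD, 23, IAD)}.
Apply σ_{code ≠ NRT}; surviving tuples: {(CDG, 1630, MIA, 35, LAX, 10, DEN), (CDG, 1630, MIA, 35, LAX, 12, LHR), (MIA, 1270, CHI, 21, MIA, 26, HND), (MIA, 3020, SEA, 30, MIA, 26, HND), (MIA, 3110, MIA, 34, MIA, 26, HND), (MIA, 5790, MIA, 15, MIA, 26, HND)}
π_{city, code, dst} gives {(CHI, MIA, MIA), (MIA, CDG, LAX), (MIA, MIA, MIA), (SEA, MIA, MIA)} (2 duplicate(s) eliminated).
Apply σ_{code ≠ CDG}; surviving tuples: {(CHI, MIA, MIA), (MIA, MIA, MIA), (SEA, MIA, MIA)}
π_{dst, code, city} gives {(MIA, MIA, CHI), (MIA, MIA, MIA), (MIA, MIA, SEA)}.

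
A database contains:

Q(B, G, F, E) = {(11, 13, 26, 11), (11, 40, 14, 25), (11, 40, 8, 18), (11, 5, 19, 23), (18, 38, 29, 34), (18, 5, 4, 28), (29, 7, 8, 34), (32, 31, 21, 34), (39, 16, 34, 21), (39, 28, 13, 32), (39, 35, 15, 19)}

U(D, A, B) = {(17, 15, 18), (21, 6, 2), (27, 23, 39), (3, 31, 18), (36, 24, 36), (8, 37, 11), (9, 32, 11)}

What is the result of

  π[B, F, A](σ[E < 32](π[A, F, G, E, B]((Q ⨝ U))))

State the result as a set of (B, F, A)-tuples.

{(11, 14, 32), (11, 14, 37), (11, 19, 32), (11, 19, 37), (11, 26, 32), (11, 26, 37), (11, 8, 32), (11, 8, 37), (18, 4, 15), (18, 4, 31), (39, 15, 23), (39, 34, 23)}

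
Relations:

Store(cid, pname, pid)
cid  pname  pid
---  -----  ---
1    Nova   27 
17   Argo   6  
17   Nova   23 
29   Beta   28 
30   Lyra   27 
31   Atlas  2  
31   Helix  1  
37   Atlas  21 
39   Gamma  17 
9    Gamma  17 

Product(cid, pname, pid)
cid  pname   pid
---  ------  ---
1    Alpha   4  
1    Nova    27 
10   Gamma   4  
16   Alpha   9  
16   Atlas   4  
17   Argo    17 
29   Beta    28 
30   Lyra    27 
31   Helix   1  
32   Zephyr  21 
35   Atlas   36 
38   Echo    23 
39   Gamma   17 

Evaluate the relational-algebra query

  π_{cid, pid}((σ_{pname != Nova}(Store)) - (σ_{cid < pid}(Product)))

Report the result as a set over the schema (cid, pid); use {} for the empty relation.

Selection pname != Nova: {(17, Argo, 6), (29, Beta, 28), (30, Lyra, 27), (31, Atlas, 2), (31, Helix, 1), (37, Atlas, 21), (39, Gamma, 17), (9, Gamma, 17)}
Selection cid < pid: {(1, Alpha, 4), (1, Nova, 27), (35, Atlas, 36)}
Taking the difference: {(17, Argo, 6), (29, Beta, 28), (30, Lyra, 27), (31, Atlas, 2), (31, Helix, 1), (37, Atlas, 21), (39, Gamma, 17), (9, Gamma, 17)}
Keep only column(s) cid, pid: {(17, 6), (29, 28), (30, 27), (31, 1), (31, 2), (37, 21), (39, 17), (9, 17)}

{(17, 6), (29, 28), (30, 27), (31, 1), (31, 2), (37, 21), (39, 17), (9, 17)}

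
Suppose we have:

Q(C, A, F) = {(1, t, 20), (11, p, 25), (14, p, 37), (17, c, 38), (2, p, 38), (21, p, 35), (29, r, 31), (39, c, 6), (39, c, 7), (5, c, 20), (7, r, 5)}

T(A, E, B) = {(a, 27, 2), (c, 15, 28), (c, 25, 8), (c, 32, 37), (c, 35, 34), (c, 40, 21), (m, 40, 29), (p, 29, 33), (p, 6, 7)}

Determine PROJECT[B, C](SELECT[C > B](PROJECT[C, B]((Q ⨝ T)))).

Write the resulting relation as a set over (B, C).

{(21, 39), (28, 39), (34, 39), (37, 39), (7, 11), (7, 14), (7, 21), (8, 17), (8, 39)}

Natural join on A: {(11, p, 25, 29, 33), (11, p, 25, 6, 7), (14, p, 37, 29, 33), (14, p, 37, 6, 7), (17, c, 38, 15, 28), (17, c, 38, 25, 8), (17, c, 38, 32, 37), (17, c, 38, 35, 34), (17, c, 38, 40, 21), (2, p, 38, 29, 33), (2, p, 38, 6, 7), (21, p, 35, 29, 33), (21, p, 35, 6, 7), (39, c, 6, 15, 28), (39, c, 6, 25, 8), (39, c, 6, 32, 37), (39, c, 6, 35, 34), (39, c, 6, 40, 21), (39, c, 7, 15, 28), (39, c, 7, 25, 8), (39, c, 7, 32, 37), (39, c, 7, 35, 34), (39, c, 7, 40, 21), (5, c, 20, 15, 28), (5, c, 20, 25, 8), (5, c, 20, 32, 37), (5, c, 20, 35, 34), (5, c, 20, 40, 21)}
Keep only column(s) C, B (5 duplicate(s) eliminated): {(11, 33), (11, 7), (14, 33), (14, 7), (17, 21), (17, 28), (17, 34), (17, 37), (17, 8), (2, 33), (2, 7), (21, 33), (21, 7), (39, 21), (39, 28), (39, 34), (39, 37), (39, 8), (5, 21), (5, 28), (5, 34), (5, 37), (5, 8)}
σ[C > B]: keep tuples satisfying C > B → {(11, 7), (14, 7), (17, 8), (21, 7), (39, 21), (39, 28), (39, 34), (39, 37), (39, 8)}
Keep only column(s) B, C: {(21, 39), (28, 39), (34, 39), (37, 39), (7, 11), (7, 14), (7, 21), (8, 17), (8, 39)}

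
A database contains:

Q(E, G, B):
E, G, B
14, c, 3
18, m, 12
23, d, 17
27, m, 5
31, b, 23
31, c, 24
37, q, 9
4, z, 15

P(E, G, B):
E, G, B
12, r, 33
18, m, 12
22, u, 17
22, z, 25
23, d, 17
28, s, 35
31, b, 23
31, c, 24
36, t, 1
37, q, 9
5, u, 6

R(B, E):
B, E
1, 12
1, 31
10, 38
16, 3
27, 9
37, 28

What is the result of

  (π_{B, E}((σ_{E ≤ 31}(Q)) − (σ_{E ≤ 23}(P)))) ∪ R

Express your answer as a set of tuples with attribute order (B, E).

Selection E ≤ 31: {(14, c, 3), (18, m, 12), (23, d, 17), (27, m, 5), (31, b, 23), (31, c, 24), (4, z, 15)}
Selection E ≤ 23: {(12, r, 33), (18, m, 12), (22, u, 17), (22, z, 25), (23, d, 17), (5, u, 6)}
Set difference of the two operands is {(14, c, 3), (27, m, 5), (31, b, 23), (31, c, 24), (4, z, 15)}.
π_{B, E} gives {(15, 4), (23, 31), (24, 31), (3, 14), (5, 27)}.
Set union of the two operands is {(1, 12), (1, 31), (10, 38), (15, 4), (16, 3), (23, 31), (24, 31), (27, 9), (3, 14), (37, 28), (5, 27)}.

{(1, 12), (1, 31), (10, 38), (15, 4), (16, 3), (23, 31), (24, 31), (27, 9), (3, 14), (37, 28), (5, 27)}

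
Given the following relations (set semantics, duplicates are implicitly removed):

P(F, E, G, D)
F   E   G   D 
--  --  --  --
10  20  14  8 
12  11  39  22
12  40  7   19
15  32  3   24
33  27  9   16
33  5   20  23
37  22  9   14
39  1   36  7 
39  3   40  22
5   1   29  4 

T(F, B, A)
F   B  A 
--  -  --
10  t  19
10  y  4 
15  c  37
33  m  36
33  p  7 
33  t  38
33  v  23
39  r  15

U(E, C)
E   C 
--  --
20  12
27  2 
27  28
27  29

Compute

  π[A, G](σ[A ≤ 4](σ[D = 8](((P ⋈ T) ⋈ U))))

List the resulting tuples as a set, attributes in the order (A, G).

Joining P and T on F yields {(10, 20, 14, 8, t, 19), (10, 20, 14, 8, y, 4), (15, 32, 3, 24, c, 37), (33, 27, 9, 16, m, 36), (33, 27, 9, 16, p, 7), (33, 27, 9, 16, t, 38), (33, 27, 9, 16, v, 23), (33, 5, 20, 23, m, 36), (33, 5, 20, 23, p, 7), (33, 5, 20, 23, t, 38), (33, 5, 20, 23, v, 23), (39, 1, 36, 7, r, 15), (39, 3, 40, 22, r, 15)}.
Joining (P ⋈ T) and U on E yields {(10, 20, 14, 8, t, 19, 12), (10, 20, 14, 8, y, 4, 12), (33, 27, 9, 16, m, 36, 2), (33, 27, 9, 16, m, 36, 28), (33, 27, 9, 16, m, 36, 29), (33, 27, 9, 16, p, 7, 2), (33, 27, 9, 16, p, 7, 28), (33, 27, 9, 16, p, 7, 29), (33, 27, 9, 16, t, 38, 2), (33, 27, 9, 16, t, 38, 28), (33, 27, 9, 16, t, 38, 29), (33, 27, 9, 16, v, 23, 2), (33, 27, 9, 16, v, 23, 28), (33, 27, 9, 16, v, 23, 29)}.
Apply σ_{D = 8}; surviving tuples: {(10, 20, 14, 8, t, 19, 12), (10, 20, 14, 8, y, 4, 12)}
Apply σ_{A ≤ 4}; surviving tuples: {(10, 20, 14, 8, y, 4, 12)}
Projecting to A, G: {(4, 14)}

{(4, 14)}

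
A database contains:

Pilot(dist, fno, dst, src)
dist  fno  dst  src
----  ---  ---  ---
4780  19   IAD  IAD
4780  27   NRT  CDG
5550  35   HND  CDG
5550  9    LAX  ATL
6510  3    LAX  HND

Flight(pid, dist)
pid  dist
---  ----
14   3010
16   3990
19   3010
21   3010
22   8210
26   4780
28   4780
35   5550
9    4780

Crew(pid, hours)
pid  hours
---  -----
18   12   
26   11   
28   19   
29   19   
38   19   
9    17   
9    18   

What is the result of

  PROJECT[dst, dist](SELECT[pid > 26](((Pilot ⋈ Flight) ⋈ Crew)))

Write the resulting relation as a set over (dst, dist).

Joining Pilot and Flight on dist yields {(4780, 19, IAD, IAD, 26), (4780, 19, IAD, IAD, 28), (4780, 19, IAD, IAD, 9), (4780, 27, NRT, CDG, 26), (4780, 27, NRT, CDG, 28), (4780, 27, NRT, CDG, 9), (5550, 35, HND, CDG, 35), (5550, 9, LAX, ATL, 35)}.
Joining (Pilot ⋈ Flight) and Crew on pid yields {(4780, 19, IAD, IAD, 26, 11), (4780, 19, IAD, IAD, 28, 19), (4780, 19, IAD, IAD, 9, 17), (4780, 19, IAD, IAD, 9, 18), (4780, 27, NRT, CDG, 26, 11), (4780, 27, NRT, CDG, 28, 19), (4780, 27, NRT, CDG, 9, 17), (4780, 27, NRT, CDG, 9, 18)}.
Selection pid > 26: {(4780, 19, IAD, IAD, 28, 19), (4780, 27, NRT, CDG, 28, 19)}
Keep only column(s) dst, dist: {(IAD, 4780), (NRT, 4780)}

{(IAD, 4780), (NRT, 4780)}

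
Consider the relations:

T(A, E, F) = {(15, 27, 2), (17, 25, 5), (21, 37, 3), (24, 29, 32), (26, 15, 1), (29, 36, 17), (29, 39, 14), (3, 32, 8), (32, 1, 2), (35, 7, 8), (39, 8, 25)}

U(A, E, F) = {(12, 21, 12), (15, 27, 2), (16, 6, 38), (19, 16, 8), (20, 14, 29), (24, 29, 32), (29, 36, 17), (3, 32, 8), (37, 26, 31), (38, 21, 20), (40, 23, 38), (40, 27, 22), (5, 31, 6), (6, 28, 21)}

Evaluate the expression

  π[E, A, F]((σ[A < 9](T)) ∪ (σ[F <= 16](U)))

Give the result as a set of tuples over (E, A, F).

Selection A < 9: {(3, 32, 8)}
Selection F <= 16: {(12, 21, 12), (15, 27, 2), (19, 16, 8), (3, 32, 8), (5, 31, 6)}
Set union of the two operands is {(12, 21, 12), (15, 27, 2), (19, 16, 8), (3, 32, 8), (5, 31, 6)}.
π[E, A, F]: project onto (E, A, F) → {(16, 19, 8), (21, 12, 12), (27, 15, 2), (31, 5, 6), (32, 3, 8)}

{(16, 19, 8), (21, 12, 12), (27, 15, 2), (31, 5, 6), (32, 3, 8)}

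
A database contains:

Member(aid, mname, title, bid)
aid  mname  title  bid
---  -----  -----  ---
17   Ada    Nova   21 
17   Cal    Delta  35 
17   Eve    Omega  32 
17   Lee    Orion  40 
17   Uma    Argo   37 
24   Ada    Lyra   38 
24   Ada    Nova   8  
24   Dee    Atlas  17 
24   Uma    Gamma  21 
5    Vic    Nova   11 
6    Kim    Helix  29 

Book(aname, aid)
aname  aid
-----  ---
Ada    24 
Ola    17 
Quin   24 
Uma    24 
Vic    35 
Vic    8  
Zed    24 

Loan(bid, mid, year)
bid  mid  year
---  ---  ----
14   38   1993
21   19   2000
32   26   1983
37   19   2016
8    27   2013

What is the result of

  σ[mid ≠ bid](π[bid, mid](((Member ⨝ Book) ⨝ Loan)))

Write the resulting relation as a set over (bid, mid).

{(21, 19), (32, 26), (37, 19), (8, 27)}

Member ⋈ Book (natural join on aid): {(17, Ada, Nova, 21, Ola), (17, Cal, Delta, 35, Ola), (17, Eve, Omega, 32, Ola), (17, Lee, Orion, 40, Ola), (17, Uma, Argo, 37, Ola), (24, Ada, Lyra, 38, Ada), (24, Ada, Lyra, 38, Quin), (24, Ada, Lyra, 38, Uma), (24, Ada, Lyra, 38, Zed), (24, Ada, Nova, 8, Ada), (24, Ada, Nova, 8, Quin), (24, Ada, Nova, 8, Uma), (24, Ada, Nova, 8, Zed), (24, Dee, Atlas, 17, Ada), (24, Dee, Atlas, 17, Quin), (24, Dee, Atlas, 17, Uma), (24, Dee, Atlas, 17, Zed), (24, Uma, Gamma, 21, Ada), (24, Uma, Gamma, 21, Quin), (24, Uma, Gamma, 21, Uma), (24, Uma, Gamma, 21, Zed)}
(Member ⨝ Book) ⋈ Loan (natural join on bid): {(17, Ada, Nova, 21, Ola, 19, 2000), (17, Eve, Omega, 32, Ola, 26, 1983), (17, Uma, Argo, 37, Ola, 19, 2016), (24, Ada, Nova, 8, Ada, 27, 2013), (24, Ada, Nova, 8, Quin, 27, 2013), (24, Ada, Nova, 8, Uma, 27, 2013), (24, Ada, Nova, 8, Zed, 27, 2013), (24, Uma, Gamma, 21, Ada, 19, 2000), (24, Uma, Gamma, 21, Quin, 19, 2000), (24, Uma, Gamma, 21, Uma, 19, 2000), (24, Uma, Gamma, 21, Zed, 19, 2000)}
Keep only column(s) bid, mid (7 duplicate(s) eliminated): {(21, 19), (32, 26), (37, 19), (8, 27)}
σ[mid ≠ bid]: keep tuples satisfying mid ≠ bid → {(21, 19), (32, 26), (37, 19), (8, 27)}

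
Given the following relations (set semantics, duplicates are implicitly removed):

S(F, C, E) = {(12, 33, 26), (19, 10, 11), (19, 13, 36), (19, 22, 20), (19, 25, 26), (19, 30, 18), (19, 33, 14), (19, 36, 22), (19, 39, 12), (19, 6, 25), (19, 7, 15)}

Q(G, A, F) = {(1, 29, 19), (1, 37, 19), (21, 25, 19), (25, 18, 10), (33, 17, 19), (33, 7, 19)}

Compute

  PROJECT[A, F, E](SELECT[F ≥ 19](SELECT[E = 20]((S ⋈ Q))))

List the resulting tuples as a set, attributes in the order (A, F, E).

Natural join on F: {(19, 10, 11, 1, 29), (19, 10, 11, 1, 37), (19, 10, 11, 21, 25), (19, 10, 11, 33, 17), (19, 10, 11, 33, 7), (19, 13, 36, 1, 29), (19, 13, 36, 1, 37), (19, 13, 36, 21, 25), (19, 13, 36, 33, 17), (19, 13, 36, 33, 7), (19, 22, 20, 1, 29), (19, 22, 20, 1, 37), (19, 22, 20, 21, 25), (19, 22, 20, 33, 17), (19, 22, 20, 33, 7), (19, 25, 26, 1, 29), (19, 25, 26, 1, 37), (19, 25, 26, 21, 25), (19, 25, 26, 33, 17), (19, 25, 26, 33, 7), (19, 30, 18, 1, 29), (19, 30, 18, 1, 37), (19, 30, 18, 21, 25), (19, 30, 18, 33, 17), (19, 30, 18, 33, 7), (19, 33, 14, 1, 29), (19, 33, 14, 1, 37), (19, 33, 14, 21, 25), (19, 33, 14, 33, 17), (19, 33, 14, 33, 7), (19, 36, 22, 1, 29), (19, 36, 22, 1, 37), (19, 36, 22, 21, 25), (19, 36, 22, 33, 17), (19, 36, 22, 33, 7), (19, 39, 12, 1, 29), (19, 39, 12, 1, 37), (19, 39, 12, 21, 25), (19, 39, 12, 33, 17), (19, 39, 12, 33, 7), (19, 6, 25, 1, 29), (19, 6, 25, 1, 37), (19, 6, 25, 21, 25), (19, 6, 25, 33, 17), (19, 6, 25, 33, 7), (19, 7, 15, 1, 29), (19, 7, 15, 1, 37), (19, 7, 15, 21, 25), (19, 7, 15, 33, 17), (19, 7, 15, 33, 7)}
Selection E = 20: {(19, 22, 20, 1, 29), (19, 22, 20, 1, 37), (19, 22, 20, 21, 25), (19, 22, 20, 33, 17), (19, 22, 20, 33, 7)}
Selection F ≥ 19: {(19, 22, 20, 1, 29), (19, 22, 20, 1, 37), (19, 22, 20, 21, 25), (19, 22, 20, 33, 17), (19, 22, 20, 33, 7)}
π[A, F, E]: project onto (A, F, E) → {(17, 19, 20), (25, 19, 20), (29, 19, 20), (37, 19, 20), (7, 19, 20)}

{(17, 19, 20), (25, 19, 20), (29, 19, 20), (37, 19, 20), (7, 19, 20)}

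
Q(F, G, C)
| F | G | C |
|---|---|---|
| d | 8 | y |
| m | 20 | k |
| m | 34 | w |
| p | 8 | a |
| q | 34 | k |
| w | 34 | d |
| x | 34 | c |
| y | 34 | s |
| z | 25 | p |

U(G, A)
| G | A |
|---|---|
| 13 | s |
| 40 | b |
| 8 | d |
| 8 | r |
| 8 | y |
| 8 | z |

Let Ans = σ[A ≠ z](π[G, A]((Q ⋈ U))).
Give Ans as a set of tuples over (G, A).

{(8, d), (8, r), (8, y)}

Natural join on G: {(d, 8, y, d), (d, 8, y, r), (d, 8, y, y), (d, 8, y, z), (p, 8, a, d), (p, 8, a, r), (p, 8, a, y), (p, 8, a, z)}
π_{G, A} gives {(8, d), (8, r), (8, y), (8, z)} (4 duplicate(s) eliminated).
Filtering on A ≠ z leaves {(8, d), (8, r), (8, y)}.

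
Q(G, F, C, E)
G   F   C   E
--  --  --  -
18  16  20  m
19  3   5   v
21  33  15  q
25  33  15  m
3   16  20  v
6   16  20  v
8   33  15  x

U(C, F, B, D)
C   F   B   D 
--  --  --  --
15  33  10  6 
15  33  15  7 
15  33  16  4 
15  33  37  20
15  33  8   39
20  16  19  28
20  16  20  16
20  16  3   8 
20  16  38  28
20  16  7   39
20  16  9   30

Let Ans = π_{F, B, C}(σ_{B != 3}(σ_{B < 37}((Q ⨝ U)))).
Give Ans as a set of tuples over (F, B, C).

Joining Q and U on F, C yields {(18, 16, 20, m, 19, 28), (18, 16, 20, m, 20, 16), (18, 16, 20, m, 3, 8), (18, 16, 20, m, 38, 28), (18, 16, 20, m, 7, 39), (18, 16, 20, m, 9, 30), (21, 33, 15, q, 10, 6), (21, 33, 15, q, 15, 7), (21, 33, 15, q, 16, 4), (21, 33, 15, q, 37, 20), (21, 33, 15, q, 8, 39), (25, 33, 15, m, 10, 6), (25, 33, 15, m, 15, 7), (25, 33, 15, m, 16, 4), (25, 33, 15, m, 37, 20), (25, 33, 15, m, 8, 39), (3, 16, 20, v, 19, 28), (3, 16, 20, v, 20, 16), (3, 16, 20, v, 3, 8), (3, 16, 20, v, 38, 28), (3, 16, 20, v, 7, 39), (3, 16, 20, v, 9, 30), (6, 16, 20, v, 19, 28), (6, 16, 20, v, 20, 16), (6, 16, 20, v, 3, 8), (6, 16, 20, v, 38, 28), (6, 16, 20, v, 7, 39), (6, 16, 20, v, 9, 30), (8, 33, 15, x, 10, 6), (8, 33, 15, x, 15, 7), (8, 33, 15, x, 16, 4), (8, 33, 15, x, 37, 20), (8, 33, 15, x, 8, 39)}.
σ[B < 37]: keep tuples satisfying B < 37 → {(18, 16, 20, m, 19, 28), (18, 16, 20, m, 20, 16), (18, 16, 20, m, 3, 8), (18, 16, 20, m, 7, 39), (18, 16, 20, m, 9, 30), (21, 33, 15, q, 10, 6), (21, 33, 15, q, 15, 7), (21, 33, 15, q, 16, 4), (21, 33, 15, q, 8, 39), (25, 33, 15, m, 10, 6), (25, 33, 15, m, 15, 7), (25, 33, 15, m, 16, 4), (25, 33, 15, m, 8, 39), (3, 16, 20, v, 19, 28), (3, 16, 20, v, 20, 16), (3, 16, 20, v, 3, 8), (3, 16, 20, v, 7, 39), (3, 16, 20, v, 9, 30), (6, 16, 20, v, 19, 28), (6, 16, 20, v, 20, 16), (6, 16, 20, v, 3, 8), (6, 16, 20, v, 7, 39), (6, 16, 20, v, 9, 30), (8, 33, 15, x, 10, 6), (8, 33, 15, x, 15, 7), (8, 33, 15, x, 16, 4), (8, 33, 15, x, 8, 39)}
σ[B != 3]: keep tuples satisfying B != 3 → {(18, 16, 20, m, 19, 28), (18, 16, 20, m, 20, 16), (18, 16, 20, m, 7, 39), (18, 16, 20, m, 9, 30), (21, 33, 15, q, 10, 6), (21, 33, 15, q, 15, 7), (21, 33, 15, q, 16, 4), (21, 33, 15, q, 8, 39), (25, 33, 15, m, 10, 6), (25, 33, 15, m, 15, 7), (25, 33, 15, m, 16, 4), (25, 33, 15, m, 8, 39), (3, 16, 20, v, 19, 28), (3, 16, 20, v, 20, 16), (3, 16, 20, v, 7, 39), (3, 16, 20, v, 9, 30), (6, 16, 20, v, 19, 28), (6, 16, 20, v, 20, 16), (6, 16, 20, v, 7, 39), (6, 16, 20, v, 9, 30), (8, 33, 15, x, 10, 6), (8, 33, 15, x, 15, 7), (8, 33, 15, x, 16, 4), (8, 33, 15, x, 8, 39)}
π[F, B, C]: project onto (F, B, C) (16 duplicate(s) eliminated) → {(16, 19, 20), (16, 20, 20), (16, 7, 20), (16, 9, 20), (33, 10, 15), (33, 15, 15), (33, 16, 15), (33, 8, 15)}

{(16, 19, 20), (16, 20, 20), (16, 7, 20), (16, 9, 20), (33, 10, 15), (33, 15, 15), (33, 16, 15), (33, 8, 15)}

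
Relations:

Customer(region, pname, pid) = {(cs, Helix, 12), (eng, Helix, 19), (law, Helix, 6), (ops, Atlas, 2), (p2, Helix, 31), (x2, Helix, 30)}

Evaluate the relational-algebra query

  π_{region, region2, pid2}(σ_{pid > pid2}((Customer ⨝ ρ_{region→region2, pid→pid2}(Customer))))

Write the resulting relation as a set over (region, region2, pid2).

ρ[region→region2, pid→pid2]: schema becomes (region2, pname, pid2); tuples unchanged.
Natural join on pname: {(cs, Helix, 12, cs, 12), (cs, Helix, 12, eng, 19), (cs, Helix, 12, law, 6), (cs, Helix, 12, p2, 31), (cs, Helix, 12, x2, 30), (eng, Helix, 19, cs, 12), (eng, Helix, 19, eng, 19), (eng, Helix, 19, law, 6), (eng, Helix, 19, p2, 31), (eng, Helix, 19, x2, 30), (law, Helix, 6, cs, 12), (law, Helix, 6, eng, 19), (law, Helix, 6, law, 6), (law, Helix, 6, p2, 31), (law, Helix, 6, x2, 30), (ops, Atlas, 2, ops, 2), (p2, Helix, 31, cs, 12), (p2, Helix, 31, eng, 19), (p2, Helix, 31, law, 6), (p2, Helix, 31, p2, 31), (p2, Helix, 31, x2, 30), (x2, Helix, 30, cs, 12), (x2, Helix, 30, eng, 19), (x2, Helix, 30, law, 6), (x2, Helix, 30, p2, 31), (x2, Helix, 30, x2, 30)}
Filtering on pid > pid2 leaves {(cs, Helix, 12, law, 6), (eng, Helix, 19, cs, 12), (eng, Helix, 19, law, 6), (p2, Helix, 31, cs, 12), (p2, Helix, 31, eng, 19), (p2, Helix, 31, law, 6), (p2, Helix, 31, x2, 30), (x2, Helix, 30, cs, 12), (x2, Helix, 30, eng, 19), (x2, Helix, 30, law, 6)}.
Projecting to region, region2, pid2: {(cs, law, 6), (eng, cs, 12), (eng, law, 6), (p2, cs, 12), (p2, eng, 19), (p2, law, 6), (p2, x2, 30), (x2, cs, 12), (x2, eng, 19), (x2, law, 6)}

{(cs, law, 6), (eng, cs, 12), (eng, law, 6), (p2, cs, 12), (p2, eng, 19), (p2, law, 6), (p2, x2, 30), (x2, cs, 12), (x2, eng, 19), (x2, law, 6)}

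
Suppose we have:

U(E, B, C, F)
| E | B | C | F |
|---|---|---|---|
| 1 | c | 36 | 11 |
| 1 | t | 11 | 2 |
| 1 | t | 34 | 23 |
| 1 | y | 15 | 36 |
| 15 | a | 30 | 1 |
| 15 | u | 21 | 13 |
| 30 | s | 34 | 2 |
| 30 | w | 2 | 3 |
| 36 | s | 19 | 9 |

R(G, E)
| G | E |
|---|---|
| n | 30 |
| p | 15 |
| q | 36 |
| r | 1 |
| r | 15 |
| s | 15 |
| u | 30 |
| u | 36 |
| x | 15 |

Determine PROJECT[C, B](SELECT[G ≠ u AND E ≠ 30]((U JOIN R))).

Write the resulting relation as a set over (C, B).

U ⋈ R (natural join on E): {(1, c, 36, 11, r), (1, t, 11, 2, r), (1, t, 34, 23, r), (1, y, 15, 36, r), (15, a, 30, 1, p), (15, a, 30, 1, r), (15, a, 30, 1, s), (15, a, 30, 1, x), (15, u, 21, 13, p), (15, u, 21, 13, r), (15, u, 21, 13, s), (15, u, 21, 13, x), (30, s, 34, 2, n), (30, s, 34, 2, u), (30, w, 2, 3, n), (30, w, 2, 3, u), (36, s, 19, 9, q), (36, s, 19, 9, u)}
σ[G ≠ u AND E ≠ 30]: keep tuples satisfying G ≠ u AND E ≠ 30 → {(1, c, 36, 11, r), (1, t, 11, 2, r), (1, t, 34, 23, r), (1, y, 15, 36, r), (15, a, 30, 1, p), (15, a, 30, 1, r), (15, a, 30, 1, s), (15, a, 30, 1, x), (15, u, 21, 13, p), (15, u, 21, 13, r), (15, u, 21, 13, s), (15, u, 21, 13, x), (36, s, 19, 9, q)}
Projecting to C, B (6 duplicate(s) eliminated): {(11, t), (15, y), (19, s), (21, u), (30, a), (34, t), (36, c)}

{(11, t), (15, y), (19, s), (21, u), (30, a), (34, t), (36, c)}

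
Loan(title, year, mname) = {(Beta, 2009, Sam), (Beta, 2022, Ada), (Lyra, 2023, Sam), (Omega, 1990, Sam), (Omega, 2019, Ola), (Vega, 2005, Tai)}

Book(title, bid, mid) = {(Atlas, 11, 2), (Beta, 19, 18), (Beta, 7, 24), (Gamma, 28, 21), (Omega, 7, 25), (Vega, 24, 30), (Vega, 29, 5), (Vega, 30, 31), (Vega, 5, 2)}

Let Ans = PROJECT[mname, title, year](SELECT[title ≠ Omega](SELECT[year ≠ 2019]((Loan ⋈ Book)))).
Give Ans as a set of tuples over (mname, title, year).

Loan ⋈ Book (natural join on title): {(Beta, 2009, Sam, 19, 18), (Beta, 2009, Sam, 7, 24), (Beta, 2022, Ada, 19, 18), (Beta, 2022, Ada, 7, 24), (Omega, 1990, Sam, 7, 25), (Omega, 2019, Ola, 7, 25), (Vega, 2005, Tai, 24, 30), (Vega, 2005, Tai, 29, 5), (Vega, 2005, Tai, 30, 31), (Vega, 2005, Tai, 5, 2)}
Selection year ≠ 2019: {(Beta, 2009, Sam, 19, 18), (Beta, 2009, Sam, 7, 24), (Beta, 2022, Ada, 19, 18), (Beta, 2022, Ada, 7, 24), (Omega, 1990, Sam, 7, 25), (Vega, 2005, Tai, 24, 30), (Vega, 2005, Tai, 29, 5), (Vega, 2005, Tai, 30, 31), (Vega, 2005, Tai, 5, 2)}
Selection title ≠ Omega: {(Beta, 2009, Sam, 19, 18), (Beta, 2009, Sam, 7, 24), (Beta, 2022, Ada, 19, 18), (Beta, 2022, Ada, 7, 24), (Vega, 2005, Tai, 24, 30), (Vega, 2005, Tai, 29, 5), (Vega, 2005, Tai, 30, 31), (Vega, 2005, Tai, 5, 2)}
Keep only column(s) mname, title, year (5 duplicate(s) eliminated): {(Ada, Beta, 2022), (Sam, Beta, 2009), (Tai, Vega, 2005)}

{(Ada, Beta, 2022), (Sam, Beta, 2009), (Tai, Vega, 2005)}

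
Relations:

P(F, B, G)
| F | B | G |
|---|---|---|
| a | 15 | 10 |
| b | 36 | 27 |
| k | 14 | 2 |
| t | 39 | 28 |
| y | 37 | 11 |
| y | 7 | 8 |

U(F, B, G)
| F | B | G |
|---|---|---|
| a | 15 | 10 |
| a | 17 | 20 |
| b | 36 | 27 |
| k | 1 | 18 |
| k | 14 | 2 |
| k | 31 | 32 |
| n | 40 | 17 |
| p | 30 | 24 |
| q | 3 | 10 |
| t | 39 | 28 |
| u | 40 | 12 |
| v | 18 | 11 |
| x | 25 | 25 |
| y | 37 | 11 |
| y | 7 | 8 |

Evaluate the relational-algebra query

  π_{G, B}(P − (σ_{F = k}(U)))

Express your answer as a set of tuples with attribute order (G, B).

Filtering on F = k leaves {(k, 1, 18), (k, 14, 2), (k, 31, 32)}.
Set difference of the two operands is {(a, 15, 10), (b, 36, 27), (t, 39, 28), (y, 37, 11), (y, 7, 8)}.
Keep only column(s) G, B: {(10, 15), (11, 37), (27, 36), (28, 39), (8, 7)}

{(10, 15), (11, 37), (27, 36), (28, 39), (8, 7)}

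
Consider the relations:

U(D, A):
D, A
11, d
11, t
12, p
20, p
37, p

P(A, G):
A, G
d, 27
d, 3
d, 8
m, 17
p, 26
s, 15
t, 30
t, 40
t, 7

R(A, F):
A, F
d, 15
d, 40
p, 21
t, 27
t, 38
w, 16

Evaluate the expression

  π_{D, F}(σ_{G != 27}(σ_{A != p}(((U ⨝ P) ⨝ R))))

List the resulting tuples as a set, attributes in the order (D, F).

{(11, 15), (11, 27), (11, 38), (11, 40)}

Joining U and P on A yields {(11, d, 27), (11, d, 3), (11, d, 8), (11, t, 30), (11, t, 40), (11, t, 7), (12, p, 26), (20, p, 26), (37, p, 26)}.
Joining (U ⨝ P) and R on A yields {(11, d, 27, 15), (11, d, 27, 40), (11, d, 3, 15), (11, d, 3, 40), (11, d, 8, 15), (11, d, 8, 40), (11, t, 30, 27), (11, t, 30, 38), (11, t, 40, 27), (11, t, 40, 38), (11, t, 7, 27), (11, t, 7, 38), (12, p, 26, 21), (20, p, 26, 21), (37, p, 26, 21)}.
σ[A != p]: keep tuples satisfying A != p → {(11, d, 27, 15), (11, d, 27, 40), (11, d, 3, 15), (11, d, 3, 40), (11, d, 8, 15), (11, d, 8, 40), (11, t, 30, 27), (11, t, 30, 38), (11, t, 40, 27), (11, t, 40, 38), (11, t, 7, 27), (11, t, 7, 38)}
σ[G != 27]: keep tuples satisfying G != 27 → {(11, d, 3, 15), (11, d, 3, 40), (11, d, 8, 15), (11, d, 8, 40), (11, t, 30, 27), (11, t, 30, 38), (11, t, 40, 27), (11, t, 40, 38), (11, t, 7, 27), (11, t, 7, 38)}
Projecting to D, F (6 duplicate(s) eliminated): {(11, 15), (11, 27), (11, 38), (11, 40)}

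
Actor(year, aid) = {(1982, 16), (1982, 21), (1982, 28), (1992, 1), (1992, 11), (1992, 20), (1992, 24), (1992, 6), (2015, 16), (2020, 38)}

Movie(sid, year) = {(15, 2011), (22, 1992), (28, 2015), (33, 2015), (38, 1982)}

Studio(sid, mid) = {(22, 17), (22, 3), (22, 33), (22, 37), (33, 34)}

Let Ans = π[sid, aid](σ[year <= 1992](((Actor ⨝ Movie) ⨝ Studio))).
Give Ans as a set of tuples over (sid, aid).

Actor ⋈ Movie (natural join on year): {(1982, 16, 38), (1982, 21, 38), (1982, 28, 38), (1992, 1, 22), (1992, 11, 22), (1992, 20, 22), (1992, 24, 22), (1992, 6, 22), (2015, 16, 28), (2015, 16, 33)}
(Actor ⨝ Movie) ⋈ Studio (natural join on sid): {(1992, 1, 22, 17), (1992, 1, 22, 3), (1992, 1, 22, 33), (1992, 1, 22, 37), (1992, 11, 22, 17), (1992, 11, 22, 3), (1992, 11, 22, 33), (1992, 11, 22, 37), (1992, 20, 22, 17), (1992, 20, 22, 3), (1992, 20, 22, 33), (1992, 20, 22, 37), (1992, 24, 22, 17), (1992, 24, 22, 3), (1992, 24, 22, 33), (1992, 24, 22, 37), (1992, 6, 22, 17), (1992, 6, 22, 3), (1992, 6, 22, 33), (1992, 6, 22, 37), (2015, 16, 33, 34)}
σ[year <= 1992]: keep tuples satisfying year <= 1992 → {(1992, 1, 22, 17), (1992, 1, 22, 3), (1992, 1, 22, 33), (1992, 1, 22, 37), (1992, 11, 22, 17), (1992, 11, 22, 3), (1992, 11, 22, 33), (1992, 11, 22, 37), (1992, 20, 22, 17), (1992, 20, 22, 3), (1992, 20, 22, 33), (1992, 20, 22, 37), (1992, 24, 22, 17), (1992, 24, 22, 3), (1992, 24, 22, 33), (1992, 24, 22, 37), (1992, 6, 22, 17), (1992, 6, 22, 3), (1992, 6, 22, 33), (1992, 6, 22, 37)}
π_{sid, aid} gives {(22, 1), (22, 11), (22, 20), (22, 24), (22, 6)} (15 duplicate(s) eliminated).

{(22, 1), (22, 11), (22, 20), (22, 24), (22, 6)}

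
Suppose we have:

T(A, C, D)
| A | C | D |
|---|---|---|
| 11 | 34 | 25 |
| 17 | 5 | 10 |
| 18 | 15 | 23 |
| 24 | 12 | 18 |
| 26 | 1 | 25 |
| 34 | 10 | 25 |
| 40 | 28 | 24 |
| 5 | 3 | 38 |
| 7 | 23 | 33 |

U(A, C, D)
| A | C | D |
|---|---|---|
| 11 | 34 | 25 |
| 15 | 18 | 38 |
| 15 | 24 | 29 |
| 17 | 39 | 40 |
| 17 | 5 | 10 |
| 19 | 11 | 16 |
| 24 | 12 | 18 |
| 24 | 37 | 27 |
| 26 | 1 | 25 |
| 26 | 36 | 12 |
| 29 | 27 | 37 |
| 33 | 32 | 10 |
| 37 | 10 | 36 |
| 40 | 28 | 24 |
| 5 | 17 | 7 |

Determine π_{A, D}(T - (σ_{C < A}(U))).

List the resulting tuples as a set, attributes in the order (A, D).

{(11, 25), (18, 23), (34, 25), (5, 38), (7, 33)}

Apply σ_{C < A}; surviving tuples: {(17, 5, 10), (19, 11, 16), (24, 12, 18), (26, 1, 25), (29, 27, 37), (33, 32, 10), (37, 10, 36), (40, 28, 24)}
Difference: {(11, 34, 25), (17, 5, 10), (18, 15, 23), (24, 12, 18), (26, 1, 25), (34, 10, 25), (40, 28, 24), (5, 3, 38), (7, 23, 33)} with {(17, 5, 10), (19, 11, 16), (24, 12, 18), (26, 1, 25), (29, 27, 37), (33, 32, 10), (37, 10, 36), (40, 28, 24)} → {(11, 34, 25), (18, 15, 23), (34, 10, 25), (5, 3, 38), (7, 23, 33)}
Keep only column(s) A, D: {(11, 25), (18, 23), (34, 25), (5, 38), (7, 33)}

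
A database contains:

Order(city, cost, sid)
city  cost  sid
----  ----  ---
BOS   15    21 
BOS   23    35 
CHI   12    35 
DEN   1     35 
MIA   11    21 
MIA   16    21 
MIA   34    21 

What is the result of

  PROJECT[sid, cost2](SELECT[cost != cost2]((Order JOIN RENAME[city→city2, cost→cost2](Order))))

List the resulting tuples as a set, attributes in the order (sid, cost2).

ρ[city→city2, cost→cost2]: schema becomes (city2, cost2, sid); tuples unchanged.
Order ⋈ RENAME[city→city2, cost→cost2](Order) (natural join on sid): {(BOS, 15, 21, BOS, 15), (BOS, 15, 21, MIA, 11), (BOS, 15, 21, MIA, 16), (BOS, 15, 21, MIA, 34), (BOS, 23, 35, BOS, 23), (BOS, 23, 35, CHI, 12), (BOS, 23, 35, DEN, 1), (CHI, 12, 35, BOS, 23), (CHI, 12, 35, CHI, 12), (CHI, 12, 35, DEN, 1), (DEN, 1, 35, BOS, 23), (DEN, 1, 35, CHI, 12), (DEN, 1, 35, DEN, 1), (MIA, 11, 21, BOS, 15), (MIA, 11, 21, MIA, 11), (MIA, 11, 21, MIA, 16), (MIA, 11, 21, MIA, 34), (MIA, 16, 21, BOS, 15), (MIA, 16, 21, MIA, 11), (MIA, 16, 21, MIA, 16), (MIA, 16, 21, MIA, 34), (MIA, 34, 21, BOS, 15), (MIA, 34, 21, MIA, 11), (MIA, 34, 21, MIA, 16), (MIA, 34, 21, MIA, 34)}
Filtering on cost != cost2 leaves {(BOS, 15, 21, MIA, 11), (BOS, 15, 21, MIA, 16), (BOS, 15, 21, MIA, 34), (BOS, 23, 35, CHI, 12), (BOS, 23, 35, DEN, 1), (CHI, 12, 35, BOS, 23), (CHI, 12, 35, DEN, 1), (DEN, 1, 35, BOS, 23), (DEN, 1, 35, CHI, 12), (MIA, 11, 21, BOS, 15), (MIA, 11, 21, MIA, 16), (MIA, 11, 21, MIA, 34), (MIA, 16, 21, BOS, 15), (MIA, 16, 21, MIA, 11), (MIA, 16, 21, MIA, 34), (MIA, 34, 21, BOS, 15), (MIA, 34, 21, MIA, 11), (MIA, 34, 21, MIA, 16)}.
Keep only column(s) sid, cost2 (11 duplicate(s) eliminated): {(21, 11), (21, 15), (21, 16), (21, 34), (35, 1), (35, 12), (35, 23)}

{(21, 11), (21, 15), (21, 16), (21, 34), (35, 1), (35, 12), (35, 23)}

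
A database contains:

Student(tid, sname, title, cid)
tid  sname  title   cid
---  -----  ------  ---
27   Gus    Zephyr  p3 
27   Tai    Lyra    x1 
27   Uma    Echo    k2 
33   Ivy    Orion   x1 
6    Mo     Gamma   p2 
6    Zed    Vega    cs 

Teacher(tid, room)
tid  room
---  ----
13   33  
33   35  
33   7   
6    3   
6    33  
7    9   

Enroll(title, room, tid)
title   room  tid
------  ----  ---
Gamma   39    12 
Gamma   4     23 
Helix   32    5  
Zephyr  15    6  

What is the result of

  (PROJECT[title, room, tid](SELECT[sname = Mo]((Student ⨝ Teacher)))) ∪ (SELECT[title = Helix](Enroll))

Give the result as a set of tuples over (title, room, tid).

Joining Student and Teacher on tid yields {(33, Ivy, Orion, x1, 35), (33, Ivy, Orion, x1, 7), (6, Mo, Gamma, p2, 3), (6, Mo, Gamma, p2, 33), (6, Zed, Vega, cs, 3), (6, Zed, Vega, cs, 33)}.
Apply σ_{sname = Mo}; surviving tuples: {(6, Mo, Gamma, p2, 3), (6, Mo, Gamma, p2, 33)}
π[title, room, tid]: project onto (title, room, tid) → {(Gamma, 3, 6), (Gamma, 33, 6)}
Apply σ_{title = Helix}; surviving tuples: {(Helix, 32, 5)}
Taking the union: {(Gamma, 3, 6), (Gamma, 33, 6), (Helix, 32, 5)}

{(Gamma, 3, 6), (Gamma, 33, 6), (Helix, 32, 5)}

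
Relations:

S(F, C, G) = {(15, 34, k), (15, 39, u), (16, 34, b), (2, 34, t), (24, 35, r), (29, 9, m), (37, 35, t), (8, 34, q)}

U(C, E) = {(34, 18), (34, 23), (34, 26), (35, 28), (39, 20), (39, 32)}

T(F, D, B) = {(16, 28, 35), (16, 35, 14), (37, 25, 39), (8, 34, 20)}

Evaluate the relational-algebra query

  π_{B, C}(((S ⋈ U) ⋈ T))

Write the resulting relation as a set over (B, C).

{(14, 34), (20, 34), (35, 34), (39, 35)}

S ⋈ U (natural join on C): {(15, 34, k, 18), (15, 34, k, 23), (15, 34, k, 26), (15, 39, u, 20), (15, 39, u, 32), (16, 34, b, 18), (16, 34, b, 23), (16, 34, b, 26), (2, 34, t, 18), (2, 34, t, 23), (2, 34, t, 26), (24, 35, r, 28), (37, 35, t, 28), (8, 34, q, 18), (8, 34, q, 23), (8, 34, q, 26)}
(S ⋈ U) ⋈ T (natural join on F): {(16, 34, b, 18, 28, 35), (16, 34, b, 18, 35, 14), (16, 34, b, 23, 28, 35), (16, 34, b, 23, 35, 14), (16, 34, b, 26, 28, 35), (16, 34, b, 26, 35, 14), (37, 35, t, 28, 25, 39), (8, 34, q, 18, 34, 20), (8, 34, q, 23, 34, 20), (8, 34, q, 26, 34, 20)}
Projecting to B, C (6 duplicate(s) eliminated): {(14, 34), (20, 34), (35, 34), (39, 35)}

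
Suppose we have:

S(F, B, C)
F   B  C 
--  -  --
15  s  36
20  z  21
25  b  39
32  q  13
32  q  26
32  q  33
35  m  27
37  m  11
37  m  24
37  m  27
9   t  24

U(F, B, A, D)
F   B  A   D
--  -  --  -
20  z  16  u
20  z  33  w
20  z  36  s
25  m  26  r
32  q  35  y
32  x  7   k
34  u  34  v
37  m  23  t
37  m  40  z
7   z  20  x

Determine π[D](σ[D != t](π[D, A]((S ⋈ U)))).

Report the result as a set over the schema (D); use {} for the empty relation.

Natural join on F, B: {(20, z, 21, 16, u), (20, z, 21, 33, w), (20, z, 21, 36, s), (32, q, 13, 35, y), (32, q, 26, 35, y), (32, q, 33, 35, y), (37, m, 11, 23, t), (37, m, 11, 40, z), (37, m, 24, 23, t), (37, m, 24, 40, z), (37, m, 27, 23, t), (37, m, 27, 40, z)}
Keep only column(s) D, A (6 duplicate(s) eliminated): {(s, 36), (t, 23), (u, 16), (w, 33), (y, 35), (z, 40)}
σ[D != t]: keep tuples satisfying D != t → {(s, 36), (u, 16), (w, 33), (y, 35), (z, 40)}
Keep only column(s) D: {s, u, w, y, z}

{s, u, w, y, z}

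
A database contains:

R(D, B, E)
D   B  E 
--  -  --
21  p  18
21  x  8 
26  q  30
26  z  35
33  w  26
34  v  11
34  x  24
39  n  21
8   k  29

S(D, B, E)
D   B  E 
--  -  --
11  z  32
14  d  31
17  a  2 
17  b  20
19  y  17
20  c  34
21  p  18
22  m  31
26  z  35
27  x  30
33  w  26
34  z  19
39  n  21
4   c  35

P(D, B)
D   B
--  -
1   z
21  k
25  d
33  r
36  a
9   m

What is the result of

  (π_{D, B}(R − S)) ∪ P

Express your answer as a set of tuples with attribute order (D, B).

{(1, z), (21, k), (21, x), (25, d), (26, q), (33, r), (34, v), (34, x), (36, a), (8, k), (9, m)}

Difference: {(21, p, 18), (21, x, 8), (26, q, 30), (26, z, 35), (33, w, 26), (34, v, 11), (34, x, 24), (39, n, 21), (8, k, 29)} with {(11, z, 32), (14, d, 31), (17, a, 2), (17, b, 20), (19, y, 17), (20, c, 34), (21, p, 18), (22, m, 31), (26, z, 35), (27, x, 30), (33, w, 26), (34, z, 19), (39, n, 21), (4, c, 35)} → {(21, x, 8), (26, q, 30), (34, v, 11), (34, x, 24), (8, k, 29)}
Projecting to D, B: {(21, x), (26, q), (34, v), (34, x), (8, k)}
Union: {(21, x), (26, q), (34, v), (34, x), (8, k)} with {(1, z), (21, k), (25, d), (33, r), (36, a), (9, m)} → {(1, z), (21, k), (21, x), (25, d), (26, q), (33, r), (34, v), (34, x), (36, a), (8, k), (9, m)}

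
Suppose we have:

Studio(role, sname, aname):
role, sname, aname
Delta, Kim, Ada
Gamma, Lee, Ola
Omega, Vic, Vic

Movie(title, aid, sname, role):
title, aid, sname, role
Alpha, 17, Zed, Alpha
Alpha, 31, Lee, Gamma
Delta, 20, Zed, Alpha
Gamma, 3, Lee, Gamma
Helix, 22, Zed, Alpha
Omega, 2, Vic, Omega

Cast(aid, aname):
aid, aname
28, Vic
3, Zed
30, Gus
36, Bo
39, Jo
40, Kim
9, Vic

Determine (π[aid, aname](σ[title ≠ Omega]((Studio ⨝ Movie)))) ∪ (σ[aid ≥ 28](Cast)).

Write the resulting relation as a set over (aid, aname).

{(28, Vic), (3, Ola), (30, Gus), (31, Ola), (36, Bo), (39, Jo), (40, Kim)}

Natural join on role, sname: {(Gamma, Lee, Ola, Alpha, 31), (Gamma, Lee, Ola, Gamma, 3), (Omega, Vic, Vic, Omega, 2)}
Apply σ_{title ≠ Omega}; surviving tuples: {(Gamma, Lee, Ola, Alpha, 31), (Gamma, Lee, Ola, Gamma, 3)}
π[aid, aname]: project onto (aid, aname) → {(3, Ola), (31, Ola)}
Apply σ_{aid ≥ 28}; surviving tuples: {(28, Vic), (30, Gus), (36, Bo), (39, Jo), (40, Kim)}
Union: {(3, Ola), (31, Ola)} with {(28, Vic), (30, Gus), (36, Bo), (39, Jo), (40, Kim)} → {(28, Vic), (3, Ola), (30, Gus), (31, Ola), (36, Bo), (39, Jo), (40, Kim)}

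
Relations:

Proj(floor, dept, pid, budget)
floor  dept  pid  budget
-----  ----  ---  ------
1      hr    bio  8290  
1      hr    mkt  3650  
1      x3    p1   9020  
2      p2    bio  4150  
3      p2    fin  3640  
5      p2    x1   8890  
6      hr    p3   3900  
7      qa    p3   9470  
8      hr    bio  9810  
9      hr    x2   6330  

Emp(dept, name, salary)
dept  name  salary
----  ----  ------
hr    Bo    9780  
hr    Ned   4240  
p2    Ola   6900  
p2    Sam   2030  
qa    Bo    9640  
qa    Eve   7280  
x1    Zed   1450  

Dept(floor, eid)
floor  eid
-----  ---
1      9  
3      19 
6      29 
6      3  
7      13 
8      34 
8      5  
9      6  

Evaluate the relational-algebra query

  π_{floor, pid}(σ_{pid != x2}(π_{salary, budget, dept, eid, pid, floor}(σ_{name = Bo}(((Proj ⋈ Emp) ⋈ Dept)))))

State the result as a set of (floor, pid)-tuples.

{(1, bio), (1, mkt), (6, p3), (7, p3), (8, bio)}

Joining Proj and Emp on dept yields {(1, hr, bio, 8290, Bo, 9780), (1, hr, bio, 8290, Ned, 4240), (1, hr, mkt, 3650, Bo, 9780), (1, hr, mkt, 3650, Ned, 4240), (2, p2, bio, 4150, Ola, 6900), (2, p2, bio, 4150, Sam, 2030), (3, p2, fin, 3640, Ola, 6900), (3, p2, fin, 3640, Sam, 2030), (5, p2, x1, 8890, Ola, 6900), (5, p2, x1, 8890, Sam, 2030), (6, hr, p3, 3900, Bo, 9780), (6, hr, p3, 3900, Ned, 4240), (7, qa, p3, 9470, Bo, 9640), (7, qa, p3, 9470, Eve, 7280), (8, hr, bio, 9810, Bo, 9780), (8, hr, bio, 9810, Ned, 4240), (9, hr, x2, 6330, Bo, 9780), (9, hr, x2, 6330, Ned, 4240)}.
Joining (Proj ⋈ Emp) and Dept on floor yields {(1, hr, bio, 8290, Bo, 9780, 9), (1, hr, bio, 8290, Ned, 4240, 9), (1, hr, mkt, 3650, Bo, 9780, 9), (1, hr, mkt, 3650, Ned, 4240, 9), (3, p2, fin, 3640, Ola, 6900, 19), (3, p2, fin, 3640, Sam, 2030, 19), (6, hr, p3, 3900, Bo, 9780, 29), (6, hr, p3, 3900, Bo, 9780, 3), (6, hr, p3, 3900, Ned, 4240, 29), (6, hr, p3, 3900, Ned, 4240, 3), (7, qa, p3, 9470, Bo, 9640, 13), (7, qa, p3, 9470, Eve, 7280, 13), (8, hr, bio, 9810, Bo, 9780, 34), (8, hr, bio, 9810, Bo, 9780, 5), (8, hr, bio, 9810, Ned, 4240, 34), (8, hr, bio, 9810, Ned, 4240, 5), (9, hr, x2, 6330, Bo, 9780, 6), (9, hr, x2, 6330, Ned, 4240, 6)}.
Selection name = Bo: {(1, hr, bio, 8290, Bo, 9780, 9), (1, hr, mkt, 3650, Bo, 9780, 9), (6, hr, p3, 3900, Bo, 9780, 29), (6, hr, p3, 3900, Bo, 9780, 3), (7, qa, p3, 9470, Bo, 9640, 13), (8, hr, bio, 9810, Bo, 9780, 34), (8, hr, bio, 9810, Bo, 9780, 5), (9, hr, x2, 6330, Bo, 9780, 6)}
π_{salary, budget, dept, eid, pid, floor} gives {(9640, 9470, qa, 13, p3, 7), (9780, 3650, hr, 9, mkt, 1), (9780, 3900, hr, 29, p3, 6), (9780, 3900, hr, 3, p3, 6), (9780, 6330, hr, 6, x2, 9), (9780, 8290, hr, 9, bio, 1), (9780, 9810, hr, 34, bio, 8), (9780, 9810, hr, 5, bio, 8)}.
Selection pid != x2: {(9640, 9470, qa, 13, p3, 7), (9780, 3650, hr, 9, mkt, 1), (9780, 3900, hr, 29, p3, 6), (9780, 3900, hr, 3, p3, 6), (9780, 8290, hr, 9, bio, 1), (9780, 9810, hr, 34, bio, 8), (9780, 9810, hr, 5, bio, 8)}
π_{floor, pid} gives {(1, bio), (1, mkt), (6, p3), (7, p3), (8, bio)} (2 duplicate(s) eliminated).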